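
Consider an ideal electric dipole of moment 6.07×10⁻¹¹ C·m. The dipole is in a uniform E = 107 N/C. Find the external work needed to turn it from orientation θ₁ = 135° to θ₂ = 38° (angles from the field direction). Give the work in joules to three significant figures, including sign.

W ≈ -9.71×10⁻⁹ J

W_ext = ΔU = U(θ₂) − U(θ₁) = −pE cosθ₂ − (−pE cosθ₁) = pE(cosθ₁ − cosθ₂).
W = (6.07×10⁻¹¹)(107)·(cos135° − cos38°) = (6.495×10⁻⁹)·(-1.4951) = -9.711×10⁻⁹ J.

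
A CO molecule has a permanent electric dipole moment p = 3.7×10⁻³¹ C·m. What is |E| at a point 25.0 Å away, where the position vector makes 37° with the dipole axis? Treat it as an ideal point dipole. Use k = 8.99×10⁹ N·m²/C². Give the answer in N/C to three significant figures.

E ≈ 3.63×10⁵ N/C

At angle θ the dipole field magnitude is E = (kp/r³)·√(1 + 3cos²θ).
kp/r³ = (8.99×10⁹)(3.70×10⁻³¹) / (2.50×10⁻⁹)³ = 2.129×10⁵ N/C.
√(1 + 3cos²37°) = √(1 + 3·0.6378) = √2.9135 ≈ 1.7069.
E ≈ 2.129×10⁵ × 1.707 = 3.634×10⁵ N/C.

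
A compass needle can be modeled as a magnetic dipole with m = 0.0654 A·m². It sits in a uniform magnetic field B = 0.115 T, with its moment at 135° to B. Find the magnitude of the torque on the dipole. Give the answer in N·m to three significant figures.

τ ≈ 0.00532 N·m

Torque on a magnetic dipole: τ = mB sinθ.
τ = (0.0654)(0.115)·sin135° = 0.005318 N·m.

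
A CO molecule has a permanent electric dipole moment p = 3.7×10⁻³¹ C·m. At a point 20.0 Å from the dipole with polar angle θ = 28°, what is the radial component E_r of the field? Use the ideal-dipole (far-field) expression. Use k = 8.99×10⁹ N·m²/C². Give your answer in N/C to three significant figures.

For a dipole, E_r = (2kp cosθ)/r³.
kp/r³ = (8.99×10⁹)(3.70×10⁻³¹)/(2.00×10⁻⁹)³ = 4.158×10⁵ N/C.
E_r = 2·4.158×10⁵·cos28° = 7.342×10⁵ N/C.

E_r ≈ 7.34×10⁵ N/C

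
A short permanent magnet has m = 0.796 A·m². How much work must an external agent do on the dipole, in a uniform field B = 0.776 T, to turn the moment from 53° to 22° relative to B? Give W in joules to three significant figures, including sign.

W ≈ -0.201 J

W_ext = ΔU = −mB cosθ₂ + mB cosθ₁ = mB(cosθ₁ − cosθ₂).
W = (0.796)(0.776)·(cos53° − cos22°) = (0.6177)·(-0.3254) = -0.2010 J.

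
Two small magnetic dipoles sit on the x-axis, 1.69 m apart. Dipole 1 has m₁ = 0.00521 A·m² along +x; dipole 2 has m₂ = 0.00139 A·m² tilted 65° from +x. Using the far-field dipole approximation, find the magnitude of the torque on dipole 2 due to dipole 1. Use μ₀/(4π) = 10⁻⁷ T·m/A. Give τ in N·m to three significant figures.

τ ≈ 2.72×10⁻¹³ N·m

Dipole B is on the axis of dipole A, so B₁ there is axial: B₁ = (μ₀/4π)·2m₁/r³ along +x.
B₁ = 2(10⁻⁷)(0.00521)/(1.69)³ = 2.159×10⁻¹⁰ T.
τ = m₂ B₁ sinθ.
τ = (0.00139)(2.159×10⁻¹⁰)·sin65° = 2.720×10⁻¹³ N·m.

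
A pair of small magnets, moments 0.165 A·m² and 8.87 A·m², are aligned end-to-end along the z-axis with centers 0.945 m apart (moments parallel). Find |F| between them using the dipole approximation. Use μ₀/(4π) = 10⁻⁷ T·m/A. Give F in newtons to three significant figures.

On-axis B of dipole 1: B = (μ₀/4π)·2m₁/r³. Force on dipole 2: F = m₂·dB/dr.
dB/dr = −(μ₀/4π)·6m₁/r⁴, so |F| = (μ₀/4π)·6m₁m₂/r⁴.
F = 6(10⁻⁷)(0.165)(8.87)/(0.945)⁴ = 1.101×10⁻⁶ N.

F ≈ 1.10×10⁻⁶ N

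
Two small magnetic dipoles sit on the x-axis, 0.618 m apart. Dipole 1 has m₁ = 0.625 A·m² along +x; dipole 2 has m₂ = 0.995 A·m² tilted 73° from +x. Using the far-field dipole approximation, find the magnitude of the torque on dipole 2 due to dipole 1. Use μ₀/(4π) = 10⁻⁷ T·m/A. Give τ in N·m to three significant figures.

Dipole B is on the axis of dipole A, so B₁ there is axial: B₁ = (μ₀/4π)·2m₁/r³ along +x.
B₁ = 2(10⁻⁷)(0.625)/(0.618)³ = 5.296×10⁻⁷ T.
τ = m₂ B₁ sinθ.
τ = (0.995)(5.296×10⁻⁷)·sin73° = 5.039×10⁻⁷ N·m.

τ ≈ 5.04×10⁻⁷ N·m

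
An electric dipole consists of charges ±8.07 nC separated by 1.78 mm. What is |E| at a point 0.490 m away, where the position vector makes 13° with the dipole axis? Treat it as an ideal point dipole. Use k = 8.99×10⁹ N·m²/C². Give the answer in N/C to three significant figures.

E ≈ 2.15 N/C

Dipole moment p = qd = (8.07×10⁻⁹ C)(0.00178 m) = 1.436×10⁻¹¹ C·m.
At angle θ the dipole field magnitude is E = (kp/r³)·√(1 + 3cos²θ).
kp/r³ = (8.99×10⁹)(1.436×10⁻¹¹) / (0.490)³ = 1.097 N/C.
√(1 + 3cos²13°) = √(1 + 3·0.9494) = √3.8482 ≈ 1.9617.
E ≈ 1.097 × 1.962 = 2.153 N/C.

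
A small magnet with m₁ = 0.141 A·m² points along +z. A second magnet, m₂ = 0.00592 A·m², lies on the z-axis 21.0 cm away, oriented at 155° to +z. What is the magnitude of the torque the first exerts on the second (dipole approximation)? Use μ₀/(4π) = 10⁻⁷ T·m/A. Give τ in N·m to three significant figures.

Dipole B is on the axis of dipole A, so B₁ there is axial: B₁ = (μ₀/4π)·2m₁/r³ along +z.
B₁ = 2(10⁻⁷)(0.141)/(0.210)³ = 3.045×10⁻⁶ T.
τ = m₂ B₁ sinθ.
τ = (0.00592)(3.045×10⁻⁶)·sin155° = 7.618×10⁻⁹ N·m.

τ ≈ 7.62×10⁻⁹ N·m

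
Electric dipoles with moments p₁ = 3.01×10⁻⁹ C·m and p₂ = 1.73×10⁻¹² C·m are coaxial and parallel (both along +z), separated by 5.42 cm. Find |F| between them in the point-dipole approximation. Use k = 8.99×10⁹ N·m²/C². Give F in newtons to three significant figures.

On-axis field of dipole 1 at distance r: E = 2kp₁/r³. Force on dipole 2 is F = p₂·dE/dr (gradient along axis).
dE/dr = −6kp₁/r⁴, so |F| = 6kp₁p₂/r⁴ (attractive for aligned moments).
F = 6(8.99×10⁹)(3.01×10⁻⁹)(1.73×10⁻¹²)/(0.0542)⁴ = 3.255×10⁻⁵ N.

F ≈ 3.25×10⁻⁵ N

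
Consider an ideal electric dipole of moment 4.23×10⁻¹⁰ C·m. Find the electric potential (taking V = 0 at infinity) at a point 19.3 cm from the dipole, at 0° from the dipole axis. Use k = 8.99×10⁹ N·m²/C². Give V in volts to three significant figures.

The dipole potential is V = kp cosθ / r².
V = (8.99×10⁹)(4.23×10⁻¹⁰)·cos0° / (0.193)² = 102.1 V.

V ≈ 102 V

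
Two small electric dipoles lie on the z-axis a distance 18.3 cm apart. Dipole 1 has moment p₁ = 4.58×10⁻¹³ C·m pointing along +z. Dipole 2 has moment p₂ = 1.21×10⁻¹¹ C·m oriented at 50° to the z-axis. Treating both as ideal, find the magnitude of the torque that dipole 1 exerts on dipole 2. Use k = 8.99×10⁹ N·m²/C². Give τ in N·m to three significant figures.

τ ≈ 1.25×10⁻¹¹ N·m

The second dipole sits on the axis of the first, so the field there is axial: E₁ = 2kp₁/r³ along +z.
E₁ = 2(8.99×10⁹)(4.58×10⁻¹³)/(0.183)³ = 1.344 N/C.
Torque on the second dipole: τ = p₂ E₁ sinθ.
τ = (1.21×10⁻¹¹)(1.344)·sin50° = 1.245×10⁻¹¹ N·m.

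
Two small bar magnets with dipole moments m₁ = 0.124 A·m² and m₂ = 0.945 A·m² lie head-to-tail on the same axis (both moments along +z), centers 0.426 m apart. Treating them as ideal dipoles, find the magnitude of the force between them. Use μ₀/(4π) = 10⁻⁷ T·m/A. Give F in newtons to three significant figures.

F ≈ 2.13×10⁻⁶ N

On-axis B of dipole 1: B = (μ₀/4π)·2m₁/r³. Force on dipole 2: F = m₂·dB/dr.
dB/dr = −(μ₀/4π)·6m₁/r⁴, so |F| = (μ₀/4π)·6m₁m₂/r⁴.
F = 6(10⁻⁷)(0.124)(0.945)/(0.426)⁴ = 2.135×10⁻⁶ N.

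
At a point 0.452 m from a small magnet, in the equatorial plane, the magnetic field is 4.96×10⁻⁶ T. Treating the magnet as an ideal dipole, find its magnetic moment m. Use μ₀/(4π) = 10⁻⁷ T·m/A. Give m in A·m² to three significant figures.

In the equatorial plane B = (μ₀/4π)·m/r³, so m = Br³·4π/(μ₀).
m = (4.96×10⁻⁶)·(0.452)³ / (10⁻⁷) = 4.580 A·m².

m ≈ 4.58 A·m²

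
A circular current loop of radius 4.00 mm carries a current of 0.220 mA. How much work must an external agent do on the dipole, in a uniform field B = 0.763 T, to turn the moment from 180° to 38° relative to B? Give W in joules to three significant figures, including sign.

Magnetic moment m = IA = Iπa² = (2.20×10⁻⁴)·π·(0.00400)² = 1.106×10⁻⁸ A·m².
W_ext = ΔU = −mB cosθ₂ + mB cosθ₁ = mB(cosθ₁ − cosθ₂).
W = (1.106×10⁻⁸)(0.763)·(cos180° − cos38°) = (8.439×10⁻⁹)·(-1.7880) = -1.509×10⁻⁸ J.

W ≈ -1.51×10⁻⁸ J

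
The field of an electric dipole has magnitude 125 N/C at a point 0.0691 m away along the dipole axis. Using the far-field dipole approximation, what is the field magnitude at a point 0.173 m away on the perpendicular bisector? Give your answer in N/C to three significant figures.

Dipole fields scale as 1/r³ in the far field.
The axial field is twice the equatorial field at the same r, so the geometry factor is 1/2.
E₂ = E₁ · (1/2) · (r₁/r₂)³ = 125 · 0.5 · (0.0691/0.173)³.
(r₁/r₂)³ = (0.3994)³ = 0.06372.
E₂ ≈ 3.983 N/C.

E ≈ 3.98 N/C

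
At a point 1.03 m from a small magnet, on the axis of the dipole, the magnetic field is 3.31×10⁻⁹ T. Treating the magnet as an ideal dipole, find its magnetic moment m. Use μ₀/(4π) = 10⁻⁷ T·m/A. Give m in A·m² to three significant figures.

On axis B = (μ₀/4π)·2m/r³, so m = Br³·4π/(μ₀·2).
m = (3.31×10⁻⁹)·(1.03)³ / (2·10⁻⁷) = 0.01808 A·m².

m ≈ 0.0181 A·m²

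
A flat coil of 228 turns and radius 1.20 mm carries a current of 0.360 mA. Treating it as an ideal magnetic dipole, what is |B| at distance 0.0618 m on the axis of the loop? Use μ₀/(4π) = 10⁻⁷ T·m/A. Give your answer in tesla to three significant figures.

B ≈ 3.15×10⁻¹⁰ T

m = NIA = NIπa² = 228·(3.60×10⁻⁴)·π·(0.00120)² = 3.713×10⁻⁷ A·m².
On axis B = (μ₀/4π)·2m/r³.
B = 2·(10⁻⁷)·(3.713×10⁻⁷) / (0.0618)³ = 3.146×10⁻¹⁰ T.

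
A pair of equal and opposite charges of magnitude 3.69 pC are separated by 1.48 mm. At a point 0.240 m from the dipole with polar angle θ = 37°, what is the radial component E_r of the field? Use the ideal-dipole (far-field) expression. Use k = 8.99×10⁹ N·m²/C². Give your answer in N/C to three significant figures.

Dipole moment p = qd = (3.69×10⁻¹² C)(0.00148 m) = 5.461×10⁻¹⁵ C·m.
For a dipole, E_r = (2kp cosθ)/r³.
kp/r³ = (8.99×10⁹)(5.461×10⁻¹⁵)/(0.240)³ = 0.003551 N/C.
E_r = 2·0.003551·cos37° = 0.005673 N/C.

E_r ≈ 0.00567 N/C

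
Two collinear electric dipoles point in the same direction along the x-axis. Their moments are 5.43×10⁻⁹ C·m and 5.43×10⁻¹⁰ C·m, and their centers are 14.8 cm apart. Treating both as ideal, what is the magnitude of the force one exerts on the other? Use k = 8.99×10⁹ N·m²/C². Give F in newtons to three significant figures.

F ≈ 3.31×10⁻⁴ N

On-axis field of dipole 1 at distance r: E = 2kp₁/r³. Force on dipole 2 is F = p₂·dE/dr (gradient along axis).
dE/dr = −6kp₁/r⁴, so |F| = 6kp₁p₂/r⁴ (attractive for aligned moments).
F = 6(8.99×10⁹)(5.43×10⁻⁹)(5.43×10⁻¹⁰)/(0.148)⁴ = 3.315×10⁻⁴ N.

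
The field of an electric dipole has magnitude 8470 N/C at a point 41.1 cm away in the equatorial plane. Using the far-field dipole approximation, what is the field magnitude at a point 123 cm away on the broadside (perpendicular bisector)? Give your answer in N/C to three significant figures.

E ≈ 316 N/C

Dipole fields scale as 1/r³ in the far field; the geometry is the same at both points.
E₂ = E₁ · (r₁/r₂)³ = 8470 · (41.1/123)³.
(r₁/r₂)³ = (0.3341)³ = 0.03731.
E₂ ≈ 316.0 N/C.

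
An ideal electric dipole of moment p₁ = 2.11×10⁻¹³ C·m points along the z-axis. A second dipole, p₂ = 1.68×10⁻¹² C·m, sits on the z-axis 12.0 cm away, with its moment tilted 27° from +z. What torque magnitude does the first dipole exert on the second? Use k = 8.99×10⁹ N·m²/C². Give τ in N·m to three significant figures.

The second dipole sits on the axis of the first, so the field there is axial: E₁ = 2kp₁/r³ along +z.
E₁ = 2(8.99×10⁹)(2.11×10⁻¹³)/(0.120)³ = 2.195 N/C.
Torque on the second dipole: τ = p₂ E₁ sinθ.
τ = (1.68×10⁻¹²)(2.195)·sin27° = 1.674×10⁻¹² N·m.

τ ≈ 1.67×10⁻¹² N·m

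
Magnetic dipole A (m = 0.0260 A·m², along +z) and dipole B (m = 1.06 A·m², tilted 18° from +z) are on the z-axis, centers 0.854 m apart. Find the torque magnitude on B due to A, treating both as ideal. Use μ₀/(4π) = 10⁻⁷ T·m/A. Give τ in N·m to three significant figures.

Dipole B is on the axis of dipole A, so B₁ there is axial: B₁ = (μ₀/4π)·2m₁/r³ along +z.
B₁ = 2(10⁻⁷)(0.0260)/(0.854)³ = 8.349×10⁻⁹ T.
τ = m₂ B₁ sinθ.
τ = (1.06)(8.349×10⁻⁹)·sin18° = 2.735×10⁻⁹ N·m.

τ ≈ 2.73×10⁻⁹ N·m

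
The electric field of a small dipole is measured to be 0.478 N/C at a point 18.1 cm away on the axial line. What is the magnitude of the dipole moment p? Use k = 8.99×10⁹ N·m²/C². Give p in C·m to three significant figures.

On axis E = 2kp/r³, so p = Er³/(2k).
p = (0.478)·(0.181)³ / (2·8.99×10⁹) = 1.576×10⁻¹³ C·m.

p ≈ 1.58×10⁻¹³ C·m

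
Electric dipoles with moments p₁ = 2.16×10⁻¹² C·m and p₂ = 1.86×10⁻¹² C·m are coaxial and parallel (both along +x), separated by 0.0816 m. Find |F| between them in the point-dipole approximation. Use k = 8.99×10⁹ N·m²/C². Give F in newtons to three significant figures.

On-axis field of dipole 1 at distance r: E = 2kp₁/r³. Force on dipole 2 is F = p₂·dE/dr (gradient along axis).
dE/dr = −6kp₁/r⁴, so |F| = 6kp₁p₂/r⁴ (attractive for aligned moments).
F = 6(8.99×10⁹)(2.16×10⁻¹²)(1.86×10⁻¹²)/(0.0816)⁴ = 4.888×10⁻⁹ N.

F ≈ 4.89×10⁻⁹ N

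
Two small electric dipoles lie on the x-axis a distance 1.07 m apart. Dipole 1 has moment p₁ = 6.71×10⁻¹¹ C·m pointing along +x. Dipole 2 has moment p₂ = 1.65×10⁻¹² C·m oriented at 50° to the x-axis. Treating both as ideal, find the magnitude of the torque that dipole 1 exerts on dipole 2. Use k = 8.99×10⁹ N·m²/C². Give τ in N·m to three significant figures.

The second dipole sits on the axis of the first, so the field there is axial: E₁ = 2kp₁/r³ along +x.
E₁ = 2(8.99×10⁹)(6.71×10⁻¹¹)/(1.07)³ = 0.9848 N/C.
Torque on the second dipole: τ = p₂ E₁ sinθ.
τ = (1.65×10⁻¹²)(0.9848)·sin50° = 1.245×10⁻¹² N·m.

τ ≈ 1.24×10⁻¹² N·m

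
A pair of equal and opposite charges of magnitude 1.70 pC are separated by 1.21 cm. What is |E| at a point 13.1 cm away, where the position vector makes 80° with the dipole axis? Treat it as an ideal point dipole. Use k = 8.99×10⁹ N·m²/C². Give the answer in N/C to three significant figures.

Dipole moment p = qd = (1.70×10⁻¹² C)(0.0121 m) = 2.057×10⁻¹⁴ C·m.
At angle θ the dipole field magnitude is E = (kp/r³)·√(1 + 3cos²θ).
kp/r³ = (8.99×10⁹)(2.057×10⁻¹⁴) / (0.131)³ = 0.08226 N/C.
√(1 + 3cos²80°) = √(1 + 3·0.0302) = √1.0905 ≈ 1.0443.
E ≈ 0.08226 × 1.044 = 0.08590 N/C.

E ≈ 0.0859 N/C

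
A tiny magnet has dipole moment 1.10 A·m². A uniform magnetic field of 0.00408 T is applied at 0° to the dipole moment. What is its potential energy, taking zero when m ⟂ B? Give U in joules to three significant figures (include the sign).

U = −m·B = −mB cosθ.
U = −(1.10)(0.00408)·cos0° = -0.004488 J.

U ≈ -0.00449 J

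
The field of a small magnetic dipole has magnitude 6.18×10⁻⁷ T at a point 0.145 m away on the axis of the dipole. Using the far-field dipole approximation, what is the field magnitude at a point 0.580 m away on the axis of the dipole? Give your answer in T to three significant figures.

Dipole fields scale as 1/r³ in the far field; the geometry is the same at both points.
B₂ = B₁ · (r₁/r₂)³ = 6.18×10⁻⁷ · (0.145/0.580)³.
(r₁/r₂)³ = (0.25)³ = 0.01562.
B₂ ≈ 9.656×10⁻⁹ T.

B ≈ 9.66×10⁻⁹ T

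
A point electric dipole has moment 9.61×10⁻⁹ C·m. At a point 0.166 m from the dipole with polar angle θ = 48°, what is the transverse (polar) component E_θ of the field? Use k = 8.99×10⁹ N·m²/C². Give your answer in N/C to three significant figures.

E_θ ≈ 1.40×10⁴ N/C

For a dipole, E_θ = (kp sinθ)/r³.
kp/r³ = (8.99×10⁹)(9.61×10⁻⁹)/(0.166)³ = 1.889×10⁴ N/C.
E_θ = 1.889×10⁴·sin48° = 1.404×10⁴ N/C.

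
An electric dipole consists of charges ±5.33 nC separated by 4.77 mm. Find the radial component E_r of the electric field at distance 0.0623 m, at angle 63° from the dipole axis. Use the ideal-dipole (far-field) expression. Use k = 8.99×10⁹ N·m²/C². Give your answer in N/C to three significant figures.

E_r ≈ 858 N/C

Dipole moment p = qd = (5.33×10⁻⁹ C)(0.00477 m) = 2.542×10⁻¹¹ C·m.
For a dipole, E_r = (2kp cosθ)/r³.
kp/r³ = (8.99×10⁹)(2.542×10⁻¹¹)/(0.0623)³ = 945.1 N/C.
E_r = 2·945.1·cos63° = 858.1 N/C.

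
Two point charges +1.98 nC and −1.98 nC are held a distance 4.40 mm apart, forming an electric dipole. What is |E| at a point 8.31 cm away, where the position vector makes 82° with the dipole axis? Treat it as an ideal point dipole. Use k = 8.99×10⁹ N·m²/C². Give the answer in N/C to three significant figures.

Dipole moment p = qd = (1.98×10⁻⁹ C)(0.00440 m) = 8.712×10⁻¹² C·m.
At angle θ the dipole field magnitude is E = (kp/r³)·√(1 + 3cos²θ).
kp/r³ = (8.99×10⁹)(8.712×10⁻¹²) / (0.0831)³ = 136.5 N/C.
√(1 + 3cos²82°) = √(1 + 3·0.0194) = √1.0581 ≈ 1.0286.
E ≈ 136.5 × 1.029 = 140.4 N/C.

E ≈ 140 N/C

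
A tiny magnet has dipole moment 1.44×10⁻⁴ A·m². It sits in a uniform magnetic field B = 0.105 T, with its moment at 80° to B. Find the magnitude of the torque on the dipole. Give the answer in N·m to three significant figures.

Torque on a magnetic dipole: τ = mB sinθ.
τ = (1.44×10⁻⁴)(0.105)·sin80° = 1.489×10⁻⁵ N·m.

τ ≈ 1.49×10⁻⁵ N·m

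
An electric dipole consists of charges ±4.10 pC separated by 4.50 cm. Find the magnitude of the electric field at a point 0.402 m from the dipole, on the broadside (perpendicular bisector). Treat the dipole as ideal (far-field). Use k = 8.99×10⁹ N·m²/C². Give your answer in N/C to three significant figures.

Dipole moment p = qd = (4.10×10⁻¹² C)(0.0450 m) = 1.845×10⁻¹³ C·m.
On the perpendicular bisector E = kp/r³ (half the axial value at the same distance).
E = (8.99×10⁹)(1.845×10⁻¹³) / (0.402)³ = 0.02553 N/C.

E ≈ 0.0255 N/C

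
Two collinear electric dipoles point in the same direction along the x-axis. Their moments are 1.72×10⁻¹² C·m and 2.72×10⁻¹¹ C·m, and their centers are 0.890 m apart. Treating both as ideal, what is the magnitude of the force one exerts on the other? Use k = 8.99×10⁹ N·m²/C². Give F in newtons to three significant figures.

On-axis field of dipole 1 at distance r: E = 2kp₁/r³. Force on dipole 2 is F = p₂·dE/dr (gradient along axis).
dE/dr = −6kp₁/r⁴, so |F| = 6kp₁p₂/r⁴ (attractive for aligned moments).
F = 6(8.99×10⁹)(1.72×10⁻¹²)(2.72×10⁻¹¹)/(0.890)⁴ = 4.022×10⁻¹² N.

F ≈ 4.02×10⁻¹² N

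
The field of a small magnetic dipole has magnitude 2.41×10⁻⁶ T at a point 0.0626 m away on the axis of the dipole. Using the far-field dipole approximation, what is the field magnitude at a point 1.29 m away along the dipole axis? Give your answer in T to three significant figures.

Dipole fields scale as 1/r³ in the far field; the geometry is the same at both points.
B₂ = B₁ · (r₁/r₂)³ = 2.41×10⁻⁶ · (0.0626/1.29)³.
(r₁/r₂)³ = (0.04853)³ = 0.0001143.
B₂ ≈ 2.754×10⁻¹⁰ T.

B ≈ 2.75×10⁻¹⁰ T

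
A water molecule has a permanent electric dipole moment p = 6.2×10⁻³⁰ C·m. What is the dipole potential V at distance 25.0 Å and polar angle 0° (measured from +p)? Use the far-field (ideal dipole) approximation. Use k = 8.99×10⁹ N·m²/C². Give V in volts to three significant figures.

The dipole potential is V = kp cosθ / r².
V = (8.99×10⁹)(6.20×10⁻³⁰)·cos0° / (2.50×10⁻⁹)² = 0.008918 V.

V ≈ 0.00892 V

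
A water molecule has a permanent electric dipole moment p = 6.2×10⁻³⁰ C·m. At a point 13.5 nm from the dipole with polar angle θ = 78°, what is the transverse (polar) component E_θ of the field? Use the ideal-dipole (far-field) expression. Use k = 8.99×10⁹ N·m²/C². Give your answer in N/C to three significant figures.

E_θ ≈ 2.22×10⁴ N/C

For a dipole, E_θ = (kp sinθ)/r³.
kp/r³ = (8.99×10⁹)(6.20×10⁻³⁰)/(1.35×10⁻⁸)³ = 2.265×10⁴ N/C.
E_θ = 2.265×10⁴·sin78° = 2.216×10⁴ N/C.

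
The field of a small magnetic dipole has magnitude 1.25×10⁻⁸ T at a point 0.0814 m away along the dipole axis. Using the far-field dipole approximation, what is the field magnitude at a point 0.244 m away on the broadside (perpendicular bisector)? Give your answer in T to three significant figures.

B ≈ 2.32×10⁻¹⁰ T

Dipole fields scale as 1/r³ in the far field.
The axial field is twice the equatorial field at the same r, so the geometry factor is 1/2.
B₂ = B₁ · (1/2) · (r₁/r₂)³ = 1.25×10⁻⁸ · 0.5 · (0.0814/0.244)³.
(r₁/r₂)³ = (0.3336)³ = 0.03713.
B₂ ≈ 2.321×10⁻¹⁰ T.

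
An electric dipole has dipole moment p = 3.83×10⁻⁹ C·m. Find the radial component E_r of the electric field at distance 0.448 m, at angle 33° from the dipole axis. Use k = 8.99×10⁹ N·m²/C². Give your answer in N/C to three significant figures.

E_r ≈ 642 N/C

For a dipole, E_r = (2kp cosθ)/r³.
kp/r³ = (8.99×10⁹)(3.83×10⁻⁹)/(0.448)³ = 382.9 N/C.
E_r = 2·382.9·cos33° = 642.3 N/C.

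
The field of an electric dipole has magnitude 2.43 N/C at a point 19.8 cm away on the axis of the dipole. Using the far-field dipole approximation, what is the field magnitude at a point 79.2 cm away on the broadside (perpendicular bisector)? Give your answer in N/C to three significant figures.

Dipole fields scale as 1/r³ in the far field.
The axial field is twice the equatorial field at the same r, so the geometry factor is 1/2.
E₂ = E₁ · (1/2) · (r₁/r₂)³ = 2.43 · 0.5 · (19.8/79.2)³.
(r₁/r₂)³ = (0.25)³ = 0.01562.
E₂ ≈ 0.01898 N/C.

E ≈ 0.0190 N/C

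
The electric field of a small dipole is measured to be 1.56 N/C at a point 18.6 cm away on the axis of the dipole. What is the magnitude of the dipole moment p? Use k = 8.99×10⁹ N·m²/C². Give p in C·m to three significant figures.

On axis E = 2kp/r³, so p = Er³/(2k).
p = (1.56)·(0.186)³ / (2·8.99×10⁹) = 5.583×10⁻¹³ C·m.

p ≈ 5.58×10⁻¹³ C·m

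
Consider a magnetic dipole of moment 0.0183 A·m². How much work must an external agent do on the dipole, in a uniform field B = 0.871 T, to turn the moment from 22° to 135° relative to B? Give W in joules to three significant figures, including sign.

W ≈ 0.0260 J

W_ext = ΔU = −mB cosθ₂ + mB cosθ₁ = mB(cosθ₁ − cosθ₂).
W = (0.0183)(0.871)·(cos22° − cos135°) = (0.01594)·(+1.6343) = 0.02605 J.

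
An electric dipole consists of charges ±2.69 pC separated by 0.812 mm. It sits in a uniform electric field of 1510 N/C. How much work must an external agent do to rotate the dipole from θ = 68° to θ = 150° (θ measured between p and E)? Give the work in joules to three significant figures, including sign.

W ≈ 4.09×10⁻¹² J

Dipole moment p = qd = (2.69×10⁻¹² C)(8.12×10⁻⁴ m) = 2.184×10⁻¹⁵ C·m.
W_ext = ΔU = U(θ₂) − U(θ₁) = −pE cosθ₂ − (−pE cosθ₁) = pE(cosθ₁ − cosθ₂).
W = (2.184×10⁻¹⁵)(1510)·(cos68° − cos150°) = (3.298×10⁻¹²)·(+1.2406) = 4.091×10⁻¹² J.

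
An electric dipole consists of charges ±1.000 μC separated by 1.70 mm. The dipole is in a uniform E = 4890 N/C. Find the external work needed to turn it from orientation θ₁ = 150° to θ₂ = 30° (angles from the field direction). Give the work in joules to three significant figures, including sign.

Dipole moment p = qd = (1.00×10⁻⁶ C)(0.00170 m) = 1.70×10⁻⁹ C·m.
W_ext = ΔU = U(θ₂) − U(θ₁) = −pE cosθ₂ − (−pE cosθ₁) = pE(cosθ₁ − cosθ₂).
W = (1.70×10⁻⁹)(4890)·(cos150° − cos30°) = (8.313×10⁻⁶)·(-1.7321) = -1.440×10⁻⁵ J.

W ≈ -1.44×10⁻⁵ J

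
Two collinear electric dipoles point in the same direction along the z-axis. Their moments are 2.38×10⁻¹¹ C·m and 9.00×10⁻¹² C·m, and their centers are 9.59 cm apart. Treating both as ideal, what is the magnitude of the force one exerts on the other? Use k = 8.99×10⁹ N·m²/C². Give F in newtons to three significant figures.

F ≈ 1.37×10⁻⁷ N

On-axis field of dipole 1 at distance r: E = 2kp₁/r³. Force on dipole 2 is F = p₂·dE/dr (gradient along axis).
dE/dr = −6kp₁/r⁴, so |F| = 6kp₁p₂/r⁴ (attractive for aligned moments).
F = 6(8.99×10⁹)(2.38×10⁻¹¹)(9.00×10⁻¹²)/(0.0959)⁴ = 1.366×10⁻⁷ N.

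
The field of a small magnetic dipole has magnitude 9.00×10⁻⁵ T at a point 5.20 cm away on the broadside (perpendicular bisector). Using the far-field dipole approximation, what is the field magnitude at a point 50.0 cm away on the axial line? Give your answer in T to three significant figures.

B ≈ 2.02×10⁻⁷ T

Dipole fields scale as 1/r³ in the far field.
The axial field is twice the equatorial field at the same r, so the geometry factor is 2/1.
B₂ = B₁ · (2/1) · (r₁/r₂)³ = 9.00×10⁻⁵ · 2 · (5.20/50.0)³.
(r₁/r₂)³ = (0.104)³ = 0.001125.
B₂ ≈ 2.025×10⁻⁷ T.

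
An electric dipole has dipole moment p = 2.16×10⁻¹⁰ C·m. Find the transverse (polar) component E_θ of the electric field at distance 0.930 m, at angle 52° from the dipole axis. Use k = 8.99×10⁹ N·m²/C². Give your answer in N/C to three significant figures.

E_θ ≈ 1.90 N/C

For a dipole, E_θ = (kp sinθ)/r³.
kp/r³ = (8.99×10⁹)(2.16×10⁻¹⁰)/(0.930)³ = 2.414 N/C.
E_θ = 2.414·sin52° = 1.902 N/C.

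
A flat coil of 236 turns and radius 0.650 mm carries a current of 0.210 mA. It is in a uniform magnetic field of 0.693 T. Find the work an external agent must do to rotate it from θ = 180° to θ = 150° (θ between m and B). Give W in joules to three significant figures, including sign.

W ≈ -6.11×10⁻⁹ J

m = NIA = NIπa² = 236·(2.10×10⁻⁴)·π·(6.50×10⁻⁴)² = 6.578×10⁻⁸ A·m².
W_ext = ΔU = −mB cosθ₂ + mB cosθ₁ = mB(cosθ₁ − cosθ₂).
W = (6.578×10⁻⁸)(0.693)·(cos180° − cos150°) = (4.559×10⁻⁸)·(-0.1340) = -6.107×10⁻⁹ J.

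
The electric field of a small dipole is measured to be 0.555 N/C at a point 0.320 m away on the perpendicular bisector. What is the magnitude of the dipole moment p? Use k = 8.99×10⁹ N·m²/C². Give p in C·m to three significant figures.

In the equatorial plane E = kp/r³, so p = Er³/(k).
p = (0.555)·(0.320)³ / (8.99×10⁹) = 2.023×10⁻¹² C·m.

p ≈ 2.02×10⁻¹² C·m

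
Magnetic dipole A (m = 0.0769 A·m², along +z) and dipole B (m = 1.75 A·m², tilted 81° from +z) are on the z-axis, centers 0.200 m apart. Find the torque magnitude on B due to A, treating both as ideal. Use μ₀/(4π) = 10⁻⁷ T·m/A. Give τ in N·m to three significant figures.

τ ≈ 3.32×10⁻⁶ N·m

Dipole B is on the axis of dipole A, so B₁ there is axial: B₁ = (μ₀/4π)·2m₁/r³ along +z.
B₁ = 2(10⁻⁷)(0.0769)/(0.200)³ = 1.922×10⁻⁶ T.
τ = m₂ B₁ sinθ.
τ = (1.75)(1.922×10⁻⁶)·sin81° = 3.323×10⁻⁶ N·m.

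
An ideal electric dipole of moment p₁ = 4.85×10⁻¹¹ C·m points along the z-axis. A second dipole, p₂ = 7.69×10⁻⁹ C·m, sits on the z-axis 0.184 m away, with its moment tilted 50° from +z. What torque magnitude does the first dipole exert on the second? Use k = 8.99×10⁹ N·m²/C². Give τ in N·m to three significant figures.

The second dipole sits on the axis of the first, so the field there is axial: E₁ = 2kp₁/r³ along +z.
E₁ = 2(8.99×10⁹)(4.85×10⁻¹¹)/(0.184)³ = 140.0 N/C.
Torque on the second dipole: τ = p₂ E₁ sinθ.
τ = (7.69×10⁻⁹)(140.0)·sin50° = 8.246×10⁻⁷ N·m.

τ ≈ 8.25×10⁻⁷ N·m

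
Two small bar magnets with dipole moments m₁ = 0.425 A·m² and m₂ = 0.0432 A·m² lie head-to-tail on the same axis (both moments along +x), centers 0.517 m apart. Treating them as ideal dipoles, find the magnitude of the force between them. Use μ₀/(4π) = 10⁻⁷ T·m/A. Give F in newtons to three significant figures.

F ≈ 1.54×10⁻⁷ N

On-axis B of dipole 1: B = (μ₀/4π)·2m₁/r³. Force on dipole 2: F = m₂·dB/dr.
dB/dr = −(μ₀/4π)·6m₁/r⁴, so |F| = (μ₀/4π)·6m₁m₂/r⁴.
F = 6(10⁻⁷)(0.425)(0.0432)/(0.517)⁴ = 1.542×10⁻⁷ N.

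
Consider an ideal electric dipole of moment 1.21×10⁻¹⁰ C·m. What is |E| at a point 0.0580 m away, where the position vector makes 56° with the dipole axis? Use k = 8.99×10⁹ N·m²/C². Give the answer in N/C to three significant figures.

At angle θ the dipole field magnitude is E = (kp/r³)·√(1 + 3cos²θ).
kp/r³ = (8.99×10⁹)(1.21×10⁻¹⁰) / (0.0580)³ = 5575 N/C.
√(1 + 3cos²56°) = √(1 + 3·0.3127) = √1.9381 ≈ 1.3922.
E ≈ 5575 × 1.392 = 7762 N/C.

E ≈ 7760 N/C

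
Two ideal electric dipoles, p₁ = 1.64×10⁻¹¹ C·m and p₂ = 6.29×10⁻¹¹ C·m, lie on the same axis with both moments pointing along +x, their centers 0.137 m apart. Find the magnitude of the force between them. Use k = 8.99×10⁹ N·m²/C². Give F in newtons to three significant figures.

On-axis field of dipole 1 at distance r: E = 2kp₁/r³. Force on dipole 2 is F = p₂·dE/dr (gradient along axis).
dE/dr = −6kp₁/r⁴, so |F| = 6kp₁p₂/r⁴ (attractive for aligned moments).
F = 6(8.99×10⁹)(1.64×10⁻¹¹)(6.29×10⁻¹¹)/(0.137)⁴ = 1.580×10⁻⁷ N.

F ≈ 1.58×10⁻⁷ N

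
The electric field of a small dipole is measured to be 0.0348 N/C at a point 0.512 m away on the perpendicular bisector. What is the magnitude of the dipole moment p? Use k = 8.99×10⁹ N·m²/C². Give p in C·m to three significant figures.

p ≈ 5.20×10⁻¹³ C·m

In the equatorial plane E = kp/r³, so p = Er³/(k).
p = (0.0348)·(0.512)³ / (8.99×10⁹) = 5.196×10⁻¹³ C·m.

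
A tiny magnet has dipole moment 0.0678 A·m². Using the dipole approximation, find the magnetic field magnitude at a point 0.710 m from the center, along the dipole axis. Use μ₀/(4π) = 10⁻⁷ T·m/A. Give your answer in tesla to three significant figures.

On axis B = (μ₀/4π)·2m/r³.
B = 2·(10⁻⁷)·(0.0678) / (0.710)³ = 3.789×10⁻⁸ T.

B ≈ 3.79×10⁻⁸ T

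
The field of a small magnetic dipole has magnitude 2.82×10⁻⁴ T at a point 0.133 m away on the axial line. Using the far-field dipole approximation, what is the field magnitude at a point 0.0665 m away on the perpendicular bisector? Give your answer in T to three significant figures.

Dipole fields scale as 1/r³ in the far field.
The axial field is twice the equatorial field at the same r, so the geometry factor is 1/2.
B₂ = B₁ · (1/2) · (r₁/r₂)³ = 2.82×10⁻⁴ · 0.5 · (0.133/0.0665)³.
(r₁/r₂)³ = (2)³ = 8.
B₂ ≈ 0.001128 T.

B ≈ 0.00113 T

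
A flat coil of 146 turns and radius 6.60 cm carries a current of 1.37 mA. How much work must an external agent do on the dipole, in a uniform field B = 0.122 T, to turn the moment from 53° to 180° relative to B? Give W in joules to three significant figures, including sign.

m = NIA = NIπa² = 146·(0.00137)·π·(0.0660)² = 0.002737 A·m².
W_ext = ΔU = −mB cosθ₂ + mB cosθ₁ = mB(cosθ₁ − cosθ₂).
W = (0.002737)(0.122)·(cos53° − cos180°) = (3.339×10⁻⁴)·(+1.6018) = 5.349×10⁻⁴ J.

W ≈ 5.35×10⁻⁴ J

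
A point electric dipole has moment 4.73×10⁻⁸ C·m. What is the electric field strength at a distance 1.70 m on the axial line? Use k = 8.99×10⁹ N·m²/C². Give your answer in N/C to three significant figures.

On the dipole axis E = 2kp/r³.
E = 2·(8.99×10⁹)(4.73×10⁻⁸) / (1.70)³ = 173.1 N/C.

E ≈ 173 N/C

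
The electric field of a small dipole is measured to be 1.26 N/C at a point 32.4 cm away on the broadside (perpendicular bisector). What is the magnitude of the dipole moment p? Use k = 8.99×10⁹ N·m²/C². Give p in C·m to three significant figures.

p ≈ 4.77×10⁻¹² C·m

In the equatorial plane E = kp/r³, so p = Er³/(k).
p = (1.26)·(0.324)³ / (8.99×10⁹) = 4.767×10⁻¹² C·m.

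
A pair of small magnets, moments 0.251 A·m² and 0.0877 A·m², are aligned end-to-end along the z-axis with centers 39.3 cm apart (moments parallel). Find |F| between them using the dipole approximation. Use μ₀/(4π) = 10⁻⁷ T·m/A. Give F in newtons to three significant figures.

F ≈ 5.54×10⁻⁷ N

On-axis B of dipole 1: B = (μ₀/4π)·2m₁/r³. Force on dipole 2: F = m₂·dB/dr.
dB/dr = −(μ₀/4π)·6m₁/r⁴, so |F| = (μ₀/4π)·6m₁m₂/r⁴.
F = 6(10⁻⁷)(0.251)(0.0877)/(0.393)⁴ = 5.537×10⁻⁷ N.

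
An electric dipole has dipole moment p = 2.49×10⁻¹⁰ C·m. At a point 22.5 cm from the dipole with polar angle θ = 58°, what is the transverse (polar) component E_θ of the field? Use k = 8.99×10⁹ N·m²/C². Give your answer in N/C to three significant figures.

For a dipole, E_θ = (kp sinθ)/r³.
kp/r³ = (8.99×10⁹)(2.49×10⁻¹⁰)/(0.225)³ = 196.5 N/C.
E_θ = 196.5·sin58° = 166.7 N/C.

E_θ ≈ 167 N/C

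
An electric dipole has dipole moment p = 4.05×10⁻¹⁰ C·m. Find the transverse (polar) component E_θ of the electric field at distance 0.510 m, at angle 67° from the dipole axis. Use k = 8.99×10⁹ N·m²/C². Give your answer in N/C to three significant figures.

For a dipole, E_θ = (kp sinθ)/r³.
kp/r³ = (8.99×10⁹)(4.05×10⁻¹⁰)/(0.510)³ = 27.45 N/C.
E_θ = 27.45·sin67° = 25.27 N/C.

E_θ ≈ 25.3 N/C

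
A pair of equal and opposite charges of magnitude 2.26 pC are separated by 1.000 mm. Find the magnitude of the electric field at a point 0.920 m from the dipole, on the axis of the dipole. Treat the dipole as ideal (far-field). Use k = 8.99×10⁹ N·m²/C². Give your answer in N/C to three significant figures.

Dipole moment p = qd = (2.26×10⁻¹² C)(0.00100 m) = 2.26×10⁻¹⁵ C·m.
On the dipole axis E = 2kp/r³.
E = 2·(8.99×10⁹)(2.26×10⁻¹⁵) / (0.920)³ = 5.218×10⁻⁵ N/C.

E ≈ 5.22×10⁻⁵ N/C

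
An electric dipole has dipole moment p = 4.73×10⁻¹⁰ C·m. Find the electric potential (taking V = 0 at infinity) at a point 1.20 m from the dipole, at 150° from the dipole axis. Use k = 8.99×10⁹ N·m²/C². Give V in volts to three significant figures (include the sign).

The dipole potential is V = kp cosθ / r².
V = (8.99×10⁹)(4.73×10⁻¹⁰)·cos150° / (1.20)² = -2.557 V.

V ≈ -2.56 V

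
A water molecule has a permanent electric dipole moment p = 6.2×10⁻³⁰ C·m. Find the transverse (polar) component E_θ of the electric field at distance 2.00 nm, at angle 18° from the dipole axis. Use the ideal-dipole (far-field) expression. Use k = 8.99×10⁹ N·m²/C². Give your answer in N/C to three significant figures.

For a dipole, E_θ = (kp sinθ)/r³.
kp/r³ = (8.99×10⁹)(6.20×10⁻³⁰)/(2.00×10⁻⁹)³ = 6.967×10⁶ N/C.
E_θ = 6.967×10⁶·sin18° = 2.153×10⁶ N/C.

E_θ ≈ 2.15×10⁶ N/C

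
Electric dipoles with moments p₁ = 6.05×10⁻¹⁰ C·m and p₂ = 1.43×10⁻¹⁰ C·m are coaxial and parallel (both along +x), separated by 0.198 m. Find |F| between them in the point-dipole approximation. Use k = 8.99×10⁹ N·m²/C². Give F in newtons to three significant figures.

F ≈ 3.04×10⁻⁶ N

On-axis field of dipole 1 at distance r: E = 2kp₁/r³. Force on dipole 2 is F = p₂·dE/dr (gradient along axis).
dE/dr = −6kp₁/r⁴, so |F| = 6kp₁p₂/r⁴ (attractive for aligned moments).
F = 6(8.99×10⁹)(6.05×10⁻¹⁰)(1.43×10⁻¹⁰)/(0.198)⁴ = 3.036×10⁻⁶ N.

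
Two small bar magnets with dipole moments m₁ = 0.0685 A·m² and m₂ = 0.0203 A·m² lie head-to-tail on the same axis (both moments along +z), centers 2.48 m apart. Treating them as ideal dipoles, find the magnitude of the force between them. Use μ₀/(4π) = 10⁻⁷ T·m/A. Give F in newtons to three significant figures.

On-axis B of dipole 1: B = (μ₀/4π)·2m₁/r³. Force on dipole 2: F = m₂·dB/dr.
dB/dr = −(μ₀/4π)·6m₁/r⁴, so |F| = (μ₀/4π)·6m₁m₂/r⁴.
F = 6(10⁻⁷)(0.0685)(0.0203)/(2.48)⁴ = 2.206×10⁻¹¹ N.

F ≈ 2.21×10⁻¹¹ N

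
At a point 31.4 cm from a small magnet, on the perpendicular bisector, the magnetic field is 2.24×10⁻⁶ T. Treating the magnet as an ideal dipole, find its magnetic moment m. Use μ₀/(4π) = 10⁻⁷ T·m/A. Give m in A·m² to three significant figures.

m ≈ 0.693 A·m²

In the equatorial plane B = (μ₀/4π)·m/r³, so m = Br³·4π/(μ₀).
m = (2.24×10⁻⁶)·(0.314)³ / (10⁻⁷) = 0.6935 A·m².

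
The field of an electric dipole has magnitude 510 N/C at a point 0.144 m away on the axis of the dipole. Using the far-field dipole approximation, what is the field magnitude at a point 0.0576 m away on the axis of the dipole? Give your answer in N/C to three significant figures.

E ≈ 7970 N/C

Dipole fields scale as 1/r³ in the far field; the geometry is the same at both points.
E₂ = E₁ · (r₁/r₂)³ = 510 · (0.144/0.0576)³.
(r₁/r₂)³ = (2.5)³ = 15.62.
E₂ ≈ 7969 N/C.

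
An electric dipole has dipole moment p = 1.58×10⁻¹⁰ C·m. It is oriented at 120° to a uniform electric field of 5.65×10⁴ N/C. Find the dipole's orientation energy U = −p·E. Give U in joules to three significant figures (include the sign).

U = −p·E = −pE cosθ.
U = −(1.58×10⁻¹⁰)(5.65×10⁴)·cos120° = 4.463×10⁻⁶ J.

U ≈ 4.46×10⁻⁶ J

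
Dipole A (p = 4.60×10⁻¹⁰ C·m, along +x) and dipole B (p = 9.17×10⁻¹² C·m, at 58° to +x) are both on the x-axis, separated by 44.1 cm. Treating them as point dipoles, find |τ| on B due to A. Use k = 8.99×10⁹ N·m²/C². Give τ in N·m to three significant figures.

τ ≈ 7.50×10⁻¹⁰ N·m

The second dipole sits on the axis of the first, so the field there is axial: E₁ = 2kp₁/r³ along +x.
E₁ = 2(8.99×10⁹)(4.60×10⁻¹⁰)/(0.441)³ = 96.43 N/C.
Torque on the second dipole: τ = p₂ E₁ sinθ.
τ = (9.17×10⁻¹²)(96.43)·sin58° = 7.499×10⁻¹⁰ N·m.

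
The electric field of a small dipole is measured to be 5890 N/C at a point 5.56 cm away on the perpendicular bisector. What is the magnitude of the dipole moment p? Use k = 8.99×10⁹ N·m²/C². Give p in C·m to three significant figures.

p ≈ 1.13×10⁻¹⁰ C·m

In the equatorial plane E = kp/r³, so p = Er³/(k).
p = (5890)·(0.0556)³ / (8.99×10⁹) = 1.126×10⁻¹⁰ C·m.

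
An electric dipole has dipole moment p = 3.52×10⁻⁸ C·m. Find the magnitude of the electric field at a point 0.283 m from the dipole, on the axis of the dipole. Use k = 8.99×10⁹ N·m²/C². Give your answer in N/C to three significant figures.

On the dipole axis E = 2kp/r³.
E = 2·(8.99×10⁹)(3.52×10⁻⁸) / (0.283)³ = 2.792×10⁴ N/C.

E ≈ 2.79×10⁴ N/C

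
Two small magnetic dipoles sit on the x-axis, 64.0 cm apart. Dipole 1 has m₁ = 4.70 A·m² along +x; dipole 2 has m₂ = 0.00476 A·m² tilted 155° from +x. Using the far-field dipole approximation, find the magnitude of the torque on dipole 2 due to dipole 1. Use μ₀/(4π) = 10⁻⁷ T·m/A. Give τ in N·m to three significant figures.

τ ≈ 7.21×10⁻⁹ N·m

Dipole B is on the axis of dipole A, so B₁ there is axial: B₁ = (μ₀/4π)·2m₁/r³ along +x.
B₁ = 2(10⁻⁷)(4.70)/(0.640)³ = 3.586×10⁻⁶ T.
τ = m₂ B₁ sinθ.
τ = (0.00476)(3.586×10⁻⁶)·sin155° = 7.213×10⁻⁹ N·m.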